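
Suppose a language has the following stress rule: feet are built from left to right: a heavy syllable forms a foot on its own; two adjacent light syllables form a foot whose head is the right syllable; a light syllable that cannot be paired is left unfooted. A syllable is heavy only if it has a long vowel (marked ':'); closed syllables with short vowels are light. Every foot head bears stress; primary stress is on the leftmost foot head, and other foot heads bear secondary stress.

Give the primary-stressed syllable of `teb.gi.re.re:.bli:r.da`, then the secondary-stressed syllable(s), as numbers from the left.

primary 2, secondary 4, 5

Weights: 1 teb L, 2 gi L, 3 re L, 4 re: H, 5 bli:r H, 6 da L.
Parse left to right (heavy = foot alone; LL = one foot; stranded L unfooted): (teb.ˈgi) re (ˈre:) (ˈbli:r) da.
Foot heads: 2, 4, 5.
Primary stress on the leftmost head = syllable 2.
Secondary stress on 4, 5: teb.ˈgi.re.ˌre:.ˌbli:r.da.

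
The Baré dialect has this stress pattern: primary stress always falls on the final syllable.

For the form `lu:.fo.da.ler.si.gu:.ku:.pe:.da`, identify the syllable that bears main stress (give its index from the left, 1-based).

The word has 9 syllables; the final syllable is syllable 9 (da).
Primary stress: syllable 9 → lu:.fo.da.ler.si.gu:.ku:.pe:.ˈda.

9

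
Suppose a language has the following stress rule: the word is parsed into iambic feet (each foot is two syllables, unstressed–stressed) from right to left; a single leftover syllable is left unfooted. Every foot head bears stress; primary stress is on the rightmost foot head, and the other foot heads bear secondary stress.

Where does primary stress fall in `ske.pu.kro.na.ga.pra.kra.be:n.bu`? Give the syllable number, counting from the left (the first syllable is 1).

9

Parse right to left into iambic (σˈσ) feet: ske (pu.ˈkro) (na.ˈga) (pra.ˈkra) (be:n.ˈbu). Syllable 1 is left unfooted.
Foot heads (stressed positions): 3, 5, 7, 9.
End Rule Rightmost: primary stress on the rightmost head = syllable 9.
Primary stress: syllable 9 → ske.pu.kro.na.ga.pra.kra.be:n.ˈbu.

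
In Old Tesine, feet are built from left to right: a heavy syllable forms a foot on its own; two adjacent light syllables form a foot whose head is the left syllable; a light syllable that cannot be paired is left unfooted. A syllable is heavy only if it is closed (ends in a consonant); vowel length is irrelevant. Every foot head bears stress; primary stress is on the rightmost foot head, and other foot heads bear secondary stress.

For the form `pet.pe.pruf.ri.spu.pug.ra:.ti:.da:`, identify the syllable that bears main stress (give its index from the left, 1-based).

7

Weights: 1 pet H, 2 pe L, 3 pruf H, 4 ri L, 5 spu L, 6 pug H, 7 ra: L, 8 ti: L, 9 da: L.
Parse left to right (heavy = foot alone; LL = one foot; stranded L unfooted): (ˈpet) pe (ˈpruf) (ˈri.spu) (ˈpug) (ˈra:.ti:) da:.
Foot heads: 1, 3, 4, 6, 7.
Primary stress on the rightmost head = syllable 7.
Primary stress: syllable 7 → pet.pe.pruf.ri.spu.pug.ˈra:.ti:.da:.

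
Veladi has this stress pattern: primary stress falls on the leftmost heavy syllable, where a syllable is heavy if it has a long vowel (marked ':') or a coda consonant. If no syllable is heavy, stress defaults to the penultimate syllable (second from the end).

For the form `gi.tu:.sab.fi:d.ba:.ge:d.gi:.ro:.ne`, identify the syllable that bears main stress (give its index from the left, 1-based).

2

Weights: 1 gi L, 2 tu: H, 3 sab H, 4 fi:d H, 5 ba: H, 6 ge:d H, 7 gi: H, 8 ro: H, 9 ne L.
Heavy syllables in the domain: 2, 3, 4, 5, 6, 7, 8. The leftmost is syllable 2 (tu:).
Primary stress: syllable 2 → gi.ˈtu:.sab.fi:d.ba:.ge:d.gi:.ro:.ne.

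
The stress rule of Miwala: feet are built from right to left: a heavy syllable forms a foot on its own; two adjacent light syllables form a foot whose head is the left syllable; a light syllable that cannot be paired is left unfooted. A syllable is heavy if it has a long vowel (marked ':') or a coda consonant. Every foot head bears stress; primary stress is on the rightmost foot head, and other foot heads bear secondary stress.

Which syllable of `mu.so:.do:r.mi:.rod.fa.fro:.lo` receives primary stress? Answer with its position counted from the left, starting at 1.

7

Weights: 1 mu L, 2 so: H, 3 do:r H, 4 mi: H, 5 rod H, 6 fa L, 7 fro: H, 8 lo L.
Parse right to left (heavy = foot alone; LL = one foot; stranded L unfooted): mu (ˈso:) (ˈdo:r) (ˈmi:) (ˈrod) fa (ˈfro:) lo.
Foot heads: 2, 3, 4, 5, 7.
Primary stress on the rightmost head = syllable 7.
Primary stress: syllable 7 → mu.so:.do:r.mi:.rod.fa.ˈfro:.lo.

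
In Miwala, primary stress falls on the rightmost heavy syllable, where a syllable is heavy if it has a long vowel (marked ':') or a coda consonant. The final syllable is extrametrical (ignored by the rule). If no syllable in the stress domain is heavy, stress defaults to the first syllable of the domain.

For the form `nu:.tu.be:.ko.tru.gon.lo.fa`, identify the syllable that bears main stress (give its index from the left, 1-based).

The final syllable (8, fa) is extrametrical; the stress domain is syllables 1–7.
Weights: 1 nu: H, 2 tu L, 3 be: H, 4 ko L, 5 tru L, 6 gon H, 7 lo L.
Heavy syllables in the domain: 1, 3, 6. The rightmost is syllable 6 (gon).
Primary stress: syllable 6 → nu:.tu.be:.ko.tru.ˈgon.lo.fa.

6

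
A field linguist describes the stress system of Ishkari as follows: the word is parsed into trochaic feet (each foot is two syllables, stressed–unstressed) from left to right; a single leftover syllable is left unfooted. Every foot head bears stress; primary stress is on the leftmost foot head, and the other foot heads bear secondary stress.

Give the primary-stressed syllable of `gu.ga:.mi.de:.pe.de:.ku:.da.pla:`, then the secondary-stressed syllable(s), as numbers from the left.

Parse left to right into trochaic (ˈσσ) feet: (ˈgu.ga:) (ˈmi.de:) (ˈpe.de:) (ˈku:.da) pla:. Syllable 9 is left unfooted.
Foot heads (stressed positions): 1, 3, 5, 7.
End Rule Leftmost: primary stress on the leftmost head = syllable 1.
Secondary stress on 3, 5, 7: ˈgu.ga:.ˌmi.de:.ˌpe.de:.ˌku:.da.pla:.

primary 1, secondary 3, 5, 7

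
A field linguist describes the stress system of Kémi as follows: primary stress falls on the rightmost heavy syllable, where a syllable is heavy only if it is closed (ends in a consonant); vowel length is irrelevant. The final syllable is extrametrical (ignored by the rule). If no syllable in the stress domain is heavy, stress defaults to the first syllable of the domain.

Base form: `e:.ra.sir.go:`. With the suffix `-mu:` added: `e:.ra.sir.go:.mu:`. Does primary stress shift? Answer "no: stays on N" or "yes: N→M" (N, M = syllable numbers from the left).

no: stays on 3

Base `e:.ra.sir.go:` (4 syllables):
  The final syllable (4, go:) is extrametrical; the stress domain is syllables 1–3.
  Weights: 1 e: L, 2 ra L, 3 sir H.
  Heavy syllables in the domain: 3. The rightmost is syllable 3 (sir).
  → primary stress on syllable 3.
Suffixed `e:.ra.sir.go:.mu:` (5 syllables):
  The final syllable (5, mu:) is extrametrical; the stress domain is syllables 1–4.
  Weights: 1 e: L, 2 ra L, 3 sir H, 4 go: L.
  Heavy syllables in the domain: 3. The rightmost is syllable 3 (sir).
  → primary stress on syllable 3.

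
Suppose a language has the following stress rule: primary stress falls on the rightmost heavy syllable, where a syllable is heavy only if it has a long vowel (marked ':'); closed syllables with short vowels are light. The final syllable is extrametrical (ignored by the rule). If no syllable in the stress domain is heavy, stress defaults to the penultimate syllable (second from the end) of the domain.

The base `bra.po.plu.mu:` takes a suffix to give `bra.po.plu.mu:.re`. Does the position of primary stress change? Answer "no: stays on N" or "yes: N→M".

yes: 2→4

Base `bra.po.plu.mu:` (4 syllables):
  The final syllable (4, mu:) is extrametrical; the stress domain is syllables 1–3.
  Weights: 1 bra L, 2 po L, 3 plu L.
  No heavy syllable in the domain; default to the penultimate syllable (second from the end) of the domain = syllable 2.
  → primary stress on syllable 2.
Suffixed `bra.po.plu.mu:.re` (5 syllables):
  The final syllable (5, re) is extrametrical; the stress domain is syllables 1–4.
  Weights: 1 bra L, 2 po L, 3 plu L, 4 mu: H.
  Heavy syllables in the domain: 4. The rightmost is syllable 4 (mu:).
  → primary stress on syllable 4.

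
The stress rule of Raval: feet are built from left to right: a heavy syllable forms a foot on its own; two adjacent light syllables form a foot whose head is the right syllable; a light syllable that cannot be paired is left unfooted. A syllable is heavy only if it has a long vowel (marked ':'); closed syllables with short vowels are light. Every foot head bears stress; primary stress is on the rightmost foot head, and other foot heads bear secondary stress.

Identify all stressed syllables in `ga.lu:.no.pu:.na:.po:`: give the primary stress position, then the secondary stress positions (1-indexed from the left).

primary 6, secondary 2, 4, 5

Weights: 1 ga L, 2 lu: H, 3 no L, 4 pu: H, 5 na: H, 6 po: H.
Parse left to right (heavy = foot alone; LL = one foot; stranded L unfooted): ga (ˈlu:) no (ˈpu:) (ˈna:) (ˈpo:).
Foot heads: 2, 4, 5, 6.
Primary stress on the rightmost head = syllable 6.
Secondary stress on 2, 4, 5: ga.ˌlu:.no.ˌpu:.ˌna:.ˈpo:.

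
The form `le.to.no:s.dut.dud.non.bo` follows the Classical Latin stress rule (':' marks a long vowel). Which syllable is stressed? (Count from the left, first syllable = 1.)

Classical Latin: stress the penult if heavy (long vowel or closed), else the antepenult.
Weights: 5 dud H, 6 non H, 7 bo L.
The penult (syllable 6, non) is heavy, so it takes stress.
Stress on syllable 6: le.to.no:s.dut.dud.ˈnon.bo.

6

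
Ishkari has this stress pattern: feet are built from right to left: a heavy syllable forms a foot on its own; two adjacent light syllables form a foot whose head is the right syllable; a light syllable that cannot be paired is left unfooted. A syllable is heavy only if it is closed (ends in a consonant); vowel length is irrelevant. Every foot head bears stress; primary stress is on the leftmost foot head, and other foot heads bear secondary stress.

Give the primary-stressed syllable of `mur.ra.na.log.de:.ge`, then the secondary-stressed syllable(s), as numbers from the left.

primary 1, secondary 3, 4, 6

Weights: 1 mur H, 2 ra L, 3 na L, 4 log H, 5 de: L, 6 ge L.
Parse right to left (heavy = foot alone; LL = one foot; stranded L unfooted): (ˈmur) (ra.ˈna) (ˈlog) (de:.ˈge).
Foot heads: 1, 3, 4, 6.
Primary stress on the leftmost head = syllable 1.
Secondary stress on 3, 4, 6: ˈmur.ra.ˌna.ˌlog.de:.ˌge.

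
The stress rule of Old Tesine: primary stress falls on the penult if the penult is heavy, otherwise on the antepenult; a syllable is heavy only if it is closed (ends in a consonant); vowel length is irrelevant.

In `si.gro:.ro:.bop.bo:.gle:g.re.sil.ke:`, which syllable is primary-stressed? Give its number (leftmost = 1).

8

Weights: 7 re L, 8 sil H, 9 ke: L.
The penult (syllable 8, sil) is heavy, so it takes stress.
Primary stress: syllable 8 → si.gro:.ro:.bop.bo:.gle:g.re.ˈsil.ke:.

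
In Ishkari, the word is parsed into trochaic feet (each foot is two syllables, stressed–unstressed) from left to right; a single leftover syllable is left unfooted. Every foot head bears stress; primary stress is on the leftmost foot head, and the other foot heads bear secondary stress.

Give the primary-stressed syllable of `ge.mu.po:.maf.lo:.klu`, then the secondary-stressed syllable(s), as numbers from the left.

Parse left to right into trochaic (ˈσσ) feet: (ˈge.mu) (ˈpo:.maf) (ˈlo:.klu).
Foot heads (stressed positions): 1, 3, 5.
End Rule Leftmost: primary stress on the leftmost head = syllable 1.
Secondary stress on 3, 5: ˈge.mu.ˌpo:.maf.ˌlo:.klu.

primary 1, secondary 3, 5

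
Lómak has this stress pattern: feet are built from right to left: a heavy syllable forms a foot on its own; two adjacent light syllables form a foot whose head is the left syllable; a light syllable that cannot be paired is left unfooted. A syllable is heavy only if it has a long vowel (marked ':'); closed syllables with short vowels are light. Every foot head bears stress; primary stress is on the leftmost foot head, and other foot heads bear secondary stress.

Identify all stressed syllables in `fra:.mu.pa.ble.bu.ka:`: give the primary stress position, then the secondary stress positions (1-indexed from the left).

primary 1, secondary 2, 4, 6

Weights: 1 fra: H, 2 mu L, 3 pa L, 4 ble L, 5 bu L, 6 ka: H.
Parse right to left (heavy = foot alone; LL = one foot; stranded L unfooted): (ˈfra:) (ˈmu.pa) (ˈble.bu) (ˈka:).
Foot heads: 1, 2, 4, 6.
Primary stress on the leftmost head = syllable 1.
Secondary stress on 2, 4, 6: ˈfra:.ˌmu.pa.ˌble.bu.ˌka:.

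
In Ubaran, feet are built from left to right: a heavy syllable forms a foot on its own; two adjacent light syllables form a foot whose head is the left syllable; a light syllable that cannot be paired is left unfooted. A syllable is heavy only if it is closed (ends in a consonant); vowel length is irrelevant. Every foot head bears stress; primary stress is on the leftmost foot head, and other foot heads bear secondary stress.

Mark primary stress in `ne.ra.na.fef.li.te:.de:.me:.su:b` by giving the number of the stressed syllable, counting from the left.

1

Weights: 1 ne L, 2 ra L, 3 na L, 4 fef H, 5 li L, 6 te: L, 7 de: L, 8 me: L, 9 su:b H.
Parse left to right (heavy = foot alone; LL = one foot; stranded L unfooted): (ˈne.ra) na (ˈfef) (ˈli.te:) (ˈde:.me:) (ˈsu:b).
Foot heads: 1, 4, 5, 7, 9.
Primary stress on the leftmost head = syllable 1.
Primary stress: syllable 1 → ˈne.ra.na.fef.li.te:.de:.me:.su:b.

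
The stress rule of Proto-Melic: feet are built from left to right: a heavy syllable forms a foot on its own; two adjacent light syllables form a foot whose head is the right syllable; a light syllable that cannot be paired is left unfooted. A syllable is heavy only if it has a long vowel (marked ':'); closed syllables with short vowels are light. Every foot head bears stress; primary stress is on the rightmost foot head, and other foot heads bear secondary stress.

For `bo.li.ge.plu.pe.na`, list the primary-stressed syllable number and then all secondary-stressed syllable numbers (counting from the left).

Weights: 1 bo L, 2 li L, 3 ge L, 4 plu L, 5 pe L, 6 na L.
Parse left to right (heavy = foot alone; LL = one foot; stranded L unfooted): (bo.ˈli) (ge.ˈplu) (pe.ˈna).
Foot heads: 2, 4, 6.
Primary stress on the rightmost head = syllable 6.
Secondary stress on 2, 4: bo.ˌli.ge.ˌplu.pe.ˈna.

primary 6, secondary 2, 4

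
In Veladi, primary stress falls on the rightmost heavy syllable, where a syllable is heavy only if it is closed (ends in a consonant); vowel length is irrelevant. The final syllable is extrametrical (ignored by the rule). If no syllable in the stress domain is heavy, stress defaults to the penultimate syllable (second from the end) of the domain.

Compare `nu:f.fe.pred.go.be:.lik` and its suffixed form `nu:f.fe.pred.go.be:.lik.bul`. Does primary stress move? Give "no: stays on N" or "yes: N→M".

yes: 3→6

Base `nu:f.fe.pred.go.be:.lik` (6 syllables):
  The final syllable (6, lik) is extrametrical; the stress domain is syllables 1–5.
  Weights: 1 nu:f H, 2 fe L, 3 pred H, 4 go L, 5 be: L.
  Heavy syllables in the domain: 1, 3. The rightmost is syllable 3 (pred).
  → primary stress on syllable 3.
Suffixed `nu:f.fe.pred.go.be:.lik.bul` (7 syllables):
  The final syllable (7, bul) is extrametrical; the stress domain is syllables 1–6.
  Weights: 1 nu:f H, 2 fe L, 3 pred H, 4 go L, 5 be: L, 6 lik H.
  Heavy syllables in the domain: 1, 3, 6. The rightmost is syllable 6 (lik).
  → primary stress on syllable 6.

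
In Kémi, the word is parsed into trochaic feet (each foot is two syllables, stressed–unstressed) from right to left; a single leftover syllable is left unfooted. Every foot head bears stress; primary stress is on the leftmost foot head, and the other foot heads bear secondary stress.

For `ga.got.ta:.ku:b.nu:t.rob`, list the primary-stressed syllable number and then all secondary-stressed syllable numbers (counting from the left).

Parse right to left into trochaic (ˈσσ) feet: (ˈga.got) (ˈta:.ku:b) (ˈnu:t.rob).
Foot heads (stressed positions): 1, 3, 5.
End Rule Leftmost: primary stress on the leftmost head = syllable 1.
Secondary stress on 3, 5: ˈga.got.ˌta:.ku:b.ˌnu:t.rob.

primary 1, secondary 3, 5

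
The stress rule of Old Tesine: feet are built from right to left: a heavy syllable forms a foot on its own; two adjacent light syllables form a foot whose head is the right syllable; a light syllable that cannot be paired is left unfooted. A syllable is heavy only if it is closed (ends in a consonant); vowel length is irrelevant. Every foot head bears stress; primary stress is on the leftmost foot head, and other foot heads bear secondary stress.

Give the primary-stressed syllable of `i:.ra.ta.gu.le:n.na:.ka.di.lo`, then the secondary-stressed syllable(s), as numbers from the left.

Weights: 1 i: L, 2 ra L, 3 ta L, 4 gu L, 5 le:n H, 6 na: L, 7 ka L, 8 di L, 9 lo L.
Parse right to left (heavy = foot alone; LL = one foot; stranded L unfooted): (i:.ˈra) (ta.ˈgu) (ˈle:n) (na:.ˈka) (di.ˈlo).
Foot heads: 2, 4, 5, 7, 9.
Primary stress on the leftmost head = syllable 2.
Secondary stress on 4, 5, 7, 9: i:.ˈra.ta.ˌgu.ˌle:n.na:.ˌka.di.ˌlo.

primary 2, secondary 4, 5, 7, 9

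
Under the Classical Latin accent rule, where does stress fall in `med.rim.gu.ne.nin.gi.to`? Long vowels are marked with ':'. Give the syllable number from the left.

5

Classical Latin: stress the penult if heavy (long vowel or closed), else the antepenult.
Weights: 5 nin H, 6 gi L, 7 to L.
The penult (syllable 6, gi) is light, so stress falls on the antepenult (syllable 5, nin).
Stress on syllable 5: med.rim.gu.ne.ˈnin.gi.to.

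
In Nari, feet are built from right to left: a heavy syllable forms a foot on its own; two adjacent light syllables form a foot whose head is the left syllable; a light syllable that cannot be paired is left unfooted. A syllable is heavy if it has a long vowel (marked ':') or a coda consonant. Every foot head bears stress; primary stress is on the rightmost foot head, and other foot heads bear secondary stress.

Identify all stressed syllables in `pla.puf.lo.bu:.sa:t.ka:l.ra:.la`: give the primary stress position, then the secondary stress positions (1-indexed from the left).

Weights: 1 pla L, 2 puf H, 3 lo L, 4 bu: H, 5 sa:t H, 6 ka:l H, 7 ra: H, 8 la L.
Parse right to left (heavy = foot alone; LL = one foot; stranded L unfooted): pla (ˈpuf) lo (ˈbu:) (ˈsa:t) (ˈka:l) (ˈra:) la.
Foot heads: 2, 4, 5, 6, 7.
Primary stress on the rightmost head = syllable 7.
Secondary stress on 2, 4, 5, 6: pla.ˌpuf.lo.ˌbu:.ˌsa:t.ˌka:l.ˈra:.la.

primary 7, secondary 2, 4, 5, 6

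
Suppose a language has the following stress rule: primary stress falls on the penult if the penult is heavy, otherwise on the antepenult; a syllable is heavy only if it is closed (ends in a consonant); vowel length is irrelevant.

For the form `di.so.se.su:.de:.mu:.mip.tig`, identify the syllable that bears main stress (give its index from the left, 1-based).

Weights: 6 mu: L, 7 mip H, 8 tig H.
The penult (syllable 7, mip) is heavy, so it takes stress.
Primary stress: syllable 7 → di.so.se.su:.de:.mu:.ˈmip.tig.

7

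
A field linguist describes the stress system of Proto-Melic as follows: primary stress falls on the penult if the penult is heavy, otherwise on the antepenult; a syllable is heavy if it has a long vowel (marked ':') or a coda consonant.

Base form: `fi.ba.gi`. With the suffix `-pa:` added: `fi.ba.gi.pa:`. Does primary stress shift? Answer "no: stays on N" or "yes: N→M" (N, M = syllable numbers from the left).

yes: 1→2

Base `fi.ba.gi` (3 syllables):
  Weights: 1 fi L, 2 ba L, 3 gi L.
  The penult (syllable 2, ba) is light, so stress falls on the antepenult (syllable 1, fi).
  → primary stress on syllable 1.
Suffixed `fi.ba.gi.pa:` (4 syllables):
  Weights: 2 ba L, 3 gi L, 4 pa: H.
  The penult (syllable 3, gi) is light, so stress falls on the antepenult (syllable 2, ba).
  → primary stress on syllable 2.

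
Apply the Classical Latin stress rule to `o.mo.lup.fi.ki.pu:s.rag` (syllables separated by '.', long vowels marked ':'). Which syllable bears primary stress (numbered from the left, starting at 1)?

6

Classical Latin: stress the penult if heavy (long vowel or closed), else the antepenult.
Weights: 5 ki L, 6 pu:s H, 7 rag H.
The penult (syllable 6, pu:s) is heavy, so it takes stress.
Stress on syllable 6: o.mo.lup.fi.ki.ˈpu:s.rag.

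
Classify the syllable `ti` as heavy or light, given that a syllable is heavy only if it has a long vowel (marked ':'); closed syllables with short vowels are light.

light

`ti`: short vowel, open (no coda). Short vowel → light.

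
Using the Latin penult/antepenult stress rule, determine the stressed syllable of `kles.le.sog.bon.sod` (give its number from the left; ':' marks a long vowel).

Classical Latin: stress the penult if heavy (long vowel or closed), else the antepenult.
Weights: 3 sog H, 4 bon H, 5 sod H.
The penult (syllable 4, bon) is heavy, so it takes stress.
Stress on syllable 4: kles.le.sog.ˈbon.sod.

4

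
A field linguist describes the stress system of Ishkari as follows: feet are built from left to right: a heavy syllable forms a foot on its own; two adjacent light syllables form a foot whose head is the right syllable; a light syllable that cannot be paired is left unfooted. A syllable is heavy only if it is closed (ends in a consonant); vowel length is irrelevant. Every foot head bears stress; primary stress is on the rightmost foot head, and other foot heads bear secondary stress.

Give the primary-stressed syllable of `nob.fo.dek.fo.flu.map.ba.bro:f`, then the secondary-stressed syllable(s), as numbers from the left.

primary 8, secondary 1, 3, 5, 6

Weights: 1 nob H, 2 fo L, 3 dek H, 4 fo L, 5 flu L, 6 map H, 7 ba L, 8 bro:f H.
Parse left to right (heavy = foot alone; LL = one foot; stranded L unfooted): (ˈnob) fo (ˈdek) (fo.ˈflu) (ˈmap) ba (ˈbro:f).
Foot heads: 1, 3, 5, 6, 8.
Primary stress on the rightmost head = syllable 8.
Secondary stress on 1, 3, 5, 6: ˌnob.fo.ˌdek.fo.ˌflu.ˌmap.ba.ˈbro:f.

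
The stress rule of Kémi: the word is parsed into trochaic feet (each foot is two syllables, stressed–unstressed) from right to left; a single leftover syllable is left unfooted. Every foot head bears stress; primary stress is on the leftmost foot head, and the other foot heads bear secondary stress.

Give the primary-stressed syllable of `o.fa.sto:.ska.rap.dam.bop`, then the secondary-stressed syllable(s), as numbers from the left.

Parse right to left into trochaic (ˈσσ) feet: o (ˈfa.sto:) (ˈska.rap) (ˈdam.bop). Syllable 1 is left unfooted.
Foot heads (stressed positions): 2, 4, 6.
End Rule Leftmost: primary stress on the leftmost head = syllable 2.
Secondary stress on 4, 6: o.ˈfa.sto:.ˌska.rap.ˌdam.bop.

primary 2, secondary 4, 6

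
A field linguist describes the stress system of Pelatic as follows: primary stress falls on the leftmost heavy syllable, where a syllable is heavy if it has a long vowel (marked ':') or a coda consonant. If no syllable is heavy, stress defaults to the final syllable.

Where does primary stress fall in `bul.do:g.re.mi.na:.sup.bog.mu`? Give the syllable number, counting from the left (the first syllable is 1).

Weights: 1 bul H, 2 do:g H, 3 re L, 4 mi L, 5 na: H, 6 sup H, 7 bog H, 8 mu L.
Heavy syllables in the domain: 1, 2, 5, 6, 7. The leftmost is syllable 1 (bul).
Primary stress: syllable 1 → ˈbul.do:g.re.mi.na:.sup.bog.mu.

1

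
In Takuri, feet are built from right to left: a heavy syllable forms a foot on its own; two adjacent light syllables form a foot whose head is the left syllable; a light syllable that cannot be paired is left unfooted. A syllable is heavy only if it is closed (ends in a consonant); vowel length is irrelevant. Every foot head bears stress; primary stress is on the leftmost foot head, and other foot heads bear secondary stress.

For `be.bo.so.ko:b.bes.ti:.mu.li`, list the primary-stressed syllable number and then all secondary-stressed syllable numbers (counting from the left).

primary 2, secondary 4, 5, 7

Weights: 1 be L, 2 bo L, 3 so L, 4 ko:b H, 5 bes H, 6 ti: L, 7 mu L, 8 li L.
Parse right to left (heavy = foot alone; LL = one foot; stranded L unfooted): be (ˈbo.so) (ˈko:b) (ˈbes) ti: (ˈmu.li).
Foot heads: 2, 4, 5, 7.
Primary stress on the leftmost head = syllable 2.
Secondary stress on 4, 5, 7: be.ˈbo.so.ˌko:b.ˌbes.ti:.ˌmu.li.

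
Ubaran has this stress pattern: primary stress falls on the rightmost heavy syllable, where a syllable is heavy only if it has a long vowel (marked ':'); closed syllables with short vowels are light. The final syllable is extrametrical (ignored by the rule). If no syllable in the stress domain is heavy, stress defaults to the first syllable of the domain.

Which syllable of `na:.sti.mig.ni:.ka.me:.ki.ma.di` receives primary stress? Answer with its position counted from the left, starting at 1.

6

The final syllable (9, di) is extrametrical; the stress domain is syllables 1–8.
Weights: 1 na: H, 2 sti L, 3 mig L, 4 ni: H, 5 ka L, 6 me: H, 7 ki L, 8 ma L.
Heavy syllables in the domain: 1, 4, 6. The rightmost is syllable 6 (me:).
Primary stress: syllable 6 → na:.sti.mig.ni:.ka.ˈme:.ki.ma.di.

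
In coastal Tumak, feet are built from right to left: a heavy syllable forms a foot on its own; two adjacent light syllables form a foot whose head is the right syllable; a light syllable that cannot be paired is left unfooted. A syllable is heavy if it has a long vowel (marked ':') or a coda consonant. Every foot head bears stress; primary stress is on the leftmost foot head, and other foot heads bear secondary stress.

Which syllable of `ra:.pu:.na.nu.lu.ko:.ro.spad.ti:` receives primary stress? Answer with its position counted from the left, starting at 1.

Weights: 1 ra: H, 2 pu: H, 3 na L, 4 nu L, 5 lu L, 6 ko: H, 7 ro L, 8 spad H, 9 ti: H.
Parse right to left (heavy = foot alone; LL = one foot; stranded L unfooted): (ˈra:) (ˈpu:) na (nu.ˈlu) (ˈko:) ro (ˈspad) (ˈti:).
Foot heads: 1, 2, 5, 6, 8, 9.
Primary stress on the leftmost head = syllable 1.
Primary stress: syllable 1 → ˈra:.pu:.na.nu.lu.ko:.ro.spad.ti:.

1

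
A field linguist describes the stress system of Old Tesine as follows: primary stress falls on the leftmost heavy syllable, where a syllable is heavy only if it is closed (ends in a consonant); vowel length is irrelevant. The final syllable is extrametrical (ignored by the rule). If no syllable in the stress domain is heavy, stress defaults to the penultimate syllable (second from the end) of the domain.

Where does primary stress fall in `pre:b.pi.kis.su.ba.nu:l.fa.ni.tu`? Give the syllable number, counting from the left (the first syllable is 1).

1

The final syllable (9, tu) is extrametrical; the stress domain is syllables 1–8.
Weights: 1 pre:b H, 2 pi L, 3 kis H, 4 su L, 5 ba L, 6 nu:l H, 7 fa L, 8 ni L.
Heavy syllables in the domain: 1, 3, 6. The leftmost is syllable 1 (pre:b).
Primary stress: syllable 1 → ˈpre:b.pi.kis.su.ba.nu:l.fa.ni.tu.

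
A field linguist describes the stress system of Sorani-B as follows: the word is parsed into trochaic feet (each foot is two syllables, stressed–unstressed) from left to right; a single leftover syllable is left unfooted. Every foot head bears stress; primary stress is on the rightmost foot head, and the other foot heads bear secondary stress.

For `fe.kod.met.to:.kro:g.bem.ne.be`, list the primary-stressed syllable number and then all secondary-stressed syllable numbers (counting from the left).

Parse left to right into trochaic (ˈσσ) feet: (ˈfe.kod) (ˈmet.to:) (ˈkro:g.bem) (ˈne.be).
Foot heads (stressed positions): 1, 3, 5, 7.
End Rule Rightmost: primary stress on the rightmost head = syllable 7.
Secondary stress on 1, 3, 5: ˌfe.kod.ˌmet.to:.ˌkro:g.bem.ˈne.be.

primary 7, secondary 1, 3, 5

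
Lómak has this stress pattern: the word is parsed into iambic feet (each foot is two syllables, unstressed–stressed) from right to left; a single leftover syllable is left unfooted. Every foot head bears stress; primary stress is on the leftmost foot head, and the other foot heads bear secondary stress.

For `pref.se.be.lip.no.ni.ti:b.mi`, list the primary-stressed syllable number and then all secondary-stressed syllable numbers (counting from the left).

primary 2, secondary 4, 6, 8

Parse right to left into iambic (σˈσ) feet: (pref.ˈse) (be.ˈlip) (no.ˈni) (ti:b.ˈmi).
Foot heads (stressed positions): 2, 4, 6, 8.
End Rule Leftmost: primary stress on the leftmost head = syllable 2.
Secondary stress on 4, 6, 8: pref.ˈse.be.ˌlip.no.ˌni.ti:b.ˌmi.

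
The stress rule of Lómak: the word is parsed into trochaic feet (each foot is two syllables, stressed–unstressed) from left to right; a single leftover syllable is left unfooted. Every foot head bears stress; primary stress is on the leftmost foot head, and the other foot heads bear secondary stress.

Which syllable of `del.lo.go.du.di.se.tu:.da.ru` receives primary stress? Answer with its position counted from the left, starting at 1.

1

Parse left to right into trochaic (ˈσσ) feet: (ˈdel.lo) (ˈgo.du) (ˈdi.se) (ˈtu:.da) ru. Syllable 9 is left unfooted.
Foot heads (stressed positions): 1, 3, 5, 7.
End Rule Leftmost: primary stress on the leftmost head = syllable 1.
Primary stress: syllable 1 → ˈdel.lo.go.du.di.se.tu:.da.ru.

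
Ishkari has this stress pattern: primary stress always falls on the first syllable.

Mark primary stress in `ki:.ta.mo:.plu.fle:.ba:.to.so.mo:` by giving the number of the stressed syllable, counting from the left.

The word has 9 syllables; the first syllable is syllable 1 (ki:).
Primary stress: syllable 1 → ˈki:.ta.mo:.plu.fle:.ba:.to.so.mo:.

1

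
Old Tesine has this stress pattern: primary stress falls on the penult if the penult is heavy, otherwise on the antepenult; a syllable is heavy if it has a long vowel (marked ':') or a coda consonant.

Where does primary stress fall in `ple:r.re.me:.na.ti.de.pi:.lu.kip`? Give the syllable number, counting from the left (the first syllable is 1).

7

Weights: 7 pi: H, 8 lu L, 9 kip H.
The penult (syllable 8, lu) is light, so stress falls on the antepenult (syllable 7, pi:).
Primary stress: syllable 7 → ple:r.re.me:.na.ti.de.ˈpi:.lu.kip.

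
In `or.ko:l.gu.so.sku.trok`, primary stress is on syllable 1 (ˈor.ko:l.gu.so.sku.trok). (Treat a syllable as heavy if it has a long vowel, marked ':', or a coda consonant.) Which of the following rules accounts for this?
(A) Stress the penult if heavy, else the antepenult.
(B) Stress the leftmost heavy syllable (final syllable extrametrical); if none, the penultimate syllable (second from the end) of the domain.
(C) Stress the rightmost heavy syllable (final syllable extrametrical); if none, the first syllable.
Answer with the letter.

Rule A → syllable 4 (observed: 1).
Rule B → syllable 1 ✓.
Rule C → syllable 2 (observed: 1).

B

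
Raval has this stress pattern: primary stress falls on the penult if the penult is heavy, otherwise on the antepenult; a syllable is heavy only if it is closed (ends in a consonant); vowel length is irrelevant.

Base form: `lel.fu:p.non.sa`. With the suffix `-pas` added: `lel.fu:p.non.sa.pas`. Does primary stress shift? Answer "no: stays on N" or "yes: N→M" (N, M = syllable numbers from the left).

Base `lel.fu:p.non.sa` (4 syllables):
  Weights: 2 fu:p H, 3 non H, 4 sa L.
  The penult (syllable 3, non) is heavy, so it takes stress.
  → primary stress on syllable 3.
Suffixed `lel.fu:p.non.sa.pas` (5 syllables):
  Weights: 3 non H, 4 sa L, 5 pas H.
  The penult (syllable 4, sa) is light, so stress falls on the antepenult (syllable 3, non).
  → primary stress on syllable 3.

no: stays on 3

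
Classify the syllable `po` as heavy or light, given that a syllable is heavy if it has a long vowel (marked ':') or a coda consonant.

`po`: short vowel, open (no coda). Short vowel, open → light.

light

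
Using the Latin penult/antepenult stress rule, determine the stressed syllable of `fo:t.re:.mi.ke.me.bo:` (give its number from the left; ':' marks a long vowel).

4

Classical Latin: stress the penult if heavy (long vowel or closed), else the antepenult.
Weights: 4 ke L, 5 me L, 6 bo: H.
The penult (syllable 5, me) is light, so stress falls on the antepenult (syllable 4, ke).
Stress on syllable 4: fo:t.re:.mi.ˈke.me.bo:.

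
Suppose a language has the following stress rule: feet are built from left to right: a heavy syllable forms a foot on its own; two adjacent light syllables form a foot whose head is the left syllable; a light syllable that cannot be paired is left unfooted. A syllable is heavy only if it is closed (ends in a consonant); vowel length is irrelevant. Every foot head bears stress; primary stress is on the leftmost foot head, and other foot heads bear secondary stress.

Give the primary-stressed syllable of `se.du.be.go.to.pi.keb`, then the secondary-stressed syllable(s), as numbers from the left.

primary 1, secondary 3, 5, 7

Weights: 1 se L, 2 du L, 3 be L, 4 go L, 5 to L, 6 pi L, 7 keb H.
Parse left to right (heavy = foot alone; LL = one foot; stranded L unfooted): (ˈse.du) (ˈbe.go) (ˈto.pi) (ˈkeb).
Foot heads: 1, 3, 5, 7.
Primary stress on the leftmost head = syllable 1.
Secondary stress on 3, 5, 7: ˈse.du.ˌbe.go.ˌto.pi.ˌkeb.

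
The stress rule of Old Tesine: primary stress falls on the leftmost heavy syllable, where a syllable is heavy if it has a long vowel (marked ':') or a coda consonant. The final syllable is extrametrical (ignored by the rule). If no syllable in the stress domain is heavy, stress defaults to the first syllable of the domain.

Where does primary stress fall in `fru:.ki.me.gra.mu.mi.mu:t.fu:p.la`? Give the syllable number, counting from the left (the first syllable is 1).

The final syllable (9, la) is extrametrical; the stress domain is syllables 1–8.
Weights: 1 fru: H, 2 ki L, 3 me L, 4 gra L, 5 mu L, 6 mi L, 7 mu:t H, 8 fu:p H.
Heavy syllables in the domain: 1, 7, 8. The leftmost is syllable 1 (fru:).
Primary stress: syllable 1 → ˈfru:.ki.me.gra.mu.mi.mu:t.fu:p.la.

1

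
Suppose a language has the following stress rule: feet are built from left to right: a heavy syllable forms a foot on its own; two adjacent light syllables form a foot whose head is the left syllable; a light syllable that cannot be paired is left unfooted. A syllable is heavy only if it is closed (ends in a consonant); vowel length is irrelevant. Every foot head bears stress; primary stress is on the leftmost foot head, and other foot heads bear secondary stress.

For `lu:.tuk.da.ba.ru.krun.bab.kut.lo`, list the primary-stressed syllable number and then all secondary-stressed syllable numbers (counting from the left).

Weights: 1 lu: L, 2 tuk H, 3 da L, 4 ba L, 5 ru L, 6 krun H, 7 bab H, 8 kut H, 9 lo L.
Parse left to right (heavy = foot alone; LL = one foot; stranded L unfooted): lu: (ˈtuk) (ˈda.ba) ru (ˈkrun) (ˈbab) (ˈkut) lo.
Foot heads: 2, 3, 6, 7, 8.
Primary stress on the leftmost head = syllable 2.
Secondary stress on 3, 6, 7, 8: lu:.ˈtuk.ˌda.ba.ru.ˌkrun.ˌbab.ˌkut.lo.

primary 2, secondary 3, 6, 7, 8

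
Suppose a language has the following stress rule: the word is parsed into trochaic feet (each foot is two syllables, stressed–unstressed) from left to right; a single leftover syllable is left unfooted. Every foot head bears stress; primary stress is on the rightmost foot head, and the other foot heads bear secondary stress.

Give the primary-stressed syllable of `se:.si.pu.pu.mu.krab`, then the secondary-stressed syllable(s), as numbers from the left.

Parse left to right into trochaic (ˈσσ) feet: (ˈse:.si) (ˈpu.pu) (ˈmu.krab).
Foot heads (stressed positions): 1, 3, 5.
End Rule Rightmost: primary stress on the rightmost head = syllable 5.
Secondary stress on 1, 3: ˌse:.si.ˌpu.pu.ˈmu.krab.

primary 5, secondary 1, 3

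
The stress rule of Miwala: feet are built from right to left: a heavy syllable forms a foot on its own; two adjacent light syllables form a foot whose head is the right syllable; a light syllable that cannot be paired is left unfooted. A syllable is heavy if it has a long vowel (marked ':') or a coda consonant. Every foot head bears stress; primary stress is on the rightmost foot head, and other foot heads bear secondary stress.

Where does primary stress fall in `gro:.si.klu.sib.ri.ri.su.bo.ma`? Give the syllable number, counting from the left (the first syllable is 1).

Weights: 1 gro: H, 2 si L, 3 klu L, 4 sib H, 5 ri L, 6 ri L, 7 su L, 8 bo L, 9 ma L.
Parse right to left (heavy = foot alone; LL = one foot; stranded L unfooted): (ˈgro:) (si.ˈklu) (ˈsib) ri (ri.ˈsu) (bo.ˈma).
Foot heads: 1, 3, 4, 7, 9.
Primary stress on the rightmost head = syllable 9.
Primary stress: syllable 9 → gro:.si.klu.sib.ri.ri.su.bo.ˈma.

9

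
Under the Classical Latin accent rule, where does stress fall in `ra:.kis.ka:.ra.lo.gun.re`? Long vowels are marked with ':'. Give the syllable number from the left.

6

Classical Latin: stress the penult if heavy (long vowel or closed), else the antepenult.
Weights: 5 lo L, 6 gun H, 7 re L.
The penult (syllable 6, gun) is heavy, so it takes stress.
Stress on syllable 6: ra:.kis.ka:.ra.lo.ˈgun.re.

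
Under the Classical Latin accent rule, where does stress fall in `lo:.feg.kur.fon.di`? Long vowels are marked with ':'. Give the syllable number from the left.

4

Classical Latin: stress the penult if heavy (long vowel or closed), else the antepenult.
Weights: 3 kur H, 4 fon H, 5 di L.
The penult (syllable 4, fon) is heavy, so it takes stress.
Stress on syllable 4: lo:.feg.kur.ˈfon.di.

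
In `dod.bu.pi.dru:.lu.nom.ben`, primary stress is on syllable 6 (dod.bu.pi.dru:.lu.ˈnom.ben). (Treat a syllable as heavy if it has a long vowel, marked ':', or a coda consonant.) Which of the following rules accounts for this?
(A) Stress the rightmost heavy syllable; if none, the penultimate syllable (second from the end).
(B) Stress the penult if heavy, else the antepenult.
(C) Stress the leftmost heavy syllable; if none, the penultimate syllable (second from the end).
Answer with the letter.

B

Rule A → syllable 7 (observed: 6).
Rule B → syllable 6 ✓.
Rule C → syllable 1 (observed: 6).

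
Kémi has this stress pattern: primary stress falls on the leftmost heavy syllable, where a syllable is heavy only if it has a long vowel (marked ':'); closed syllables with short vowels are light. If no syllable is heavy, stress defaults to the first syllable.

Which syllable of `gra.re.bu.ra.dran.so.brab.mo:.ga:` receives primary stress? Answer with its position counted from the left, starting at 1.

8

Weights: 1 gra L, 2 re L, 3 bu L, 4 ra L, 5 dran L, 6 so L, 7 brab L, 8 mo: H, 9 ga: H.
Heavy syllables in the domain: 8, 9. The leftmost is syllable 8 (mo:).
Primary stress: syllable 8 → gra.re.bu.ra.dran.so.brab.ˈmo:.ga:.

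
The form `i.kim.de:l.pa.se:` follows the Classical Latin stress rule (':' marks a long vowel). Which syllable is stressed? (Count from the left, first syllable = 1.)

3

Classical Latin: stress the penult if heavy (long vowel or closed), else the antepenult.
Weights: 3 de:l H, 4 pa L, 5 se: H.
The penult (syllable 4, pa) is light, so stress falls on the antepenult (syllable 3, de:l).
Stress on syllable 3: i.kim.ˈde:l.pa.se:.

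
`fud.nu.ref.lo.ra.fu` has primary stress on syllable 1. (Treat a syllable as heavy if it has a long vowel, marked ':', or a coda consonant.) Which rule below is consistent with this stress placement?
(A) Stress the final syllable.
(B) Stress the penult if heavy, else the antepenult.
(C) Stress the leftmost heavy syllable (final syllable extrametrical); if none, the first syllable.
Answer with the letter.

C

Rule A → syllable 6 (observed: 1).
Rule B → syllable 4 (observed: 1).
Rule C → syllable 1 ✓.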